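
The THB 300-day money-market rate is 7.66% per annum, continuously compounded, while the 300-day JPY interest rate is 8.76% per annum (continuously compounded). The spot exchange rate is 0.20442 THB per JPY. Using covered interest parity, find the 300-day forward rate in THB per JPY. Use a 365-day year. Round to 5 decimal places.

T = 300/365 years.
THB growth factor: e^(0.0766×300/365) = 1.0649831.
JPY accumulates by e^(0.0876×300/365) = 1.0746553.
CIP: F = S · (grow THB)/(grow JPY) = 0.20442 × 1.0649831/1.0746553 = 0.2025802 THB per JPY.

0.20258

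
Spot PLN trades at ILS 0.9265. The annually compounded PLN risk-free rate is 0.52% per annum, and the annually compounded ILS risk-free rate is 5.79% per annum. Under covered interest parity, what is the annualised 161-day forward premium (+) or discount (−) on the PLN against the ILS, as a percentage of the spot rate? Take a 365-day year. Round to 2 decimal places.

T = 161/365 years.
No-arbitrage forward: 0.9265 × 1.0251382 / 1.0022904 = 0.9476201 ILS/PLN.
(F − S)/S ÷ T = (0.9476201 − 0.9265)/0.9265/(161/365) = 0.051679 → 5.17%.

+5.17%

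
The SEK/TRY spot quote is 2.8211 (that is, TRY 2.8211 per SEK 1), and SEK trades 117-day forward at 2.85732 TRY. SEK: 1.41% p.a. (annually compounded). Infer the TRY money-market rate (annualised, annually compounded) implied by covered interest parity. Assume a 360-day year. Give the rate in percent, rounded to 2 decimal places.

T = 117/360 years.
CIP gives F = S · g_TRY/g_SEK, so g_TRY/g_SEK = 2.85732/2.8211 = 1.0128390.
The SEK side grows by (1 + 0.0141)^(117/360) = 1.0045609.
Hence g_TRY = 1.0174585.
r = 1.0174585^(360/117) − 1 = 0.054698 → 5.47%.

5.47%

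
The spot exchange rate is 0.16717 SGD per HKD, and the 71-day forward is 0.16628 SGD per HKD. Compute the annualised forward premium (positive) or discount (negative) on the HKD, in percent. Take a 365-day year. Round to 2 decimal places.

T = 71/365 years.
HKD trades forward at -0.53239% vs spot over the period.
×(1/T) gives -2.74% p.a.

-2.74%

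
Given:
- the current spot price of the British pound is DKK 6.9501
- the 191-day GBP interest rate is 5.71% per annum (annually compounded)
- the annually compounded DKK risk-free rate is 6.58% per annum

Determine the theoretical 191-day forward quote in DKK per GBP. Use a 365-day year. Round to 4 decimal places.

T = 191/365 years.
Growth of 1 DKK over T: (1 + 0.0658)^(191/365) = 1.0339091.
Growth of 1 GBP over T: (1 + 0.0571)^(191/365) = 1.0294841.
So F = 6.9501 × 1.0339091 / 1.0294841 = 6.979973 (DKK/GBP).

6.9800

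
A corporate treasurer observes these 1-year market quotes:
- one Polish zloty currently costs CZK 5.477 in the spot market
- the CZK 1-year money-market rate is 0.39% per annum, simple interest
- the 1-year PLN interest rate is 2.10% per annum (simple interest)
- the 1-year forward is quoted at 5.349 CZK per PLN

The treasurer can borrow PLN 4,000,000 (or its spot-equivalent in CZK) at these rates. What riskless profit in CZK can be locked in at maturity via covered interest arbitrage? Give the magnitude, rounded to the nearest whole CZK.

CZK 148,125

T = 1 year.
Keep in PLN, deliver into the forward: 4,000,000·1.021000·5.349 = CZK 21,845,316.00.
Swap to CZK now, deposit: 4,000,000·5.477·1.003900 = CZK 21,993,441.20.
The quoted forward undervalues PLN, so borrow PLN, convert to CZK at spot, deposit the CZK at 0.39%, and buy PLN forward at 5.349 to cover the loan.
Profit = 21,993,441.20 − 21,845,316.00 = CZK 148,125.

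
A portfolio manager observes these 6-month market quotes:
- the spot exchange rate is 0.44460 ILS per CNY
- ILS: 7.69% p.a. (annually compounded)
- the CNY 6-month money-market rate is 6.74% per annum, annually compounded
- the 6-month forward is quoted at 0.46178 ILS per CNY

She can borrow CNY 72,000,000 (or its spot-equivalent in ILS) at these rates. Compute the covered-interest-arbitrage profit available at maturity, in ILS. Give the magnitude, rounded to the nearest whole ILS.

T = 6/12 years.
Route A — deposit CNY, sell forward: 72,000,000 × 1.0331505215 × 0.46178 = ILS 34,350,353.84.
Route B — convert at spot, deposit ILS: 72,000,000 × 0.44460 × 1.0377379245 = ILS 33,219,236.25.
The quoted forward overvalues CNY, so borrow ILS, buy CNY at spot, deposit the CNY at 6.74%, and sell the proceeds forward at 0.46178.
The gap between the two covered legs is ILS 1,131,118.

ILS 1,131,118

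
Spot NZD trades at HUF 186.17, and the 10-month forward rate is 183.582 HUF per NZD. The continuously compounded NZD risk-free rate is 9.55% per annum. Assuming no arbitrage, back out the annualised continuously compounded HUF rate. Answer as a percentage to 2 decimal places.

7.87%

T = 10/12 years.
CIP gives F = S · g_HUF/g_NZD, so g_HUF/g_NZD = 183.582/186.17 = 0.9860987.
NZD growth factor: e^(0.0955×10/12) = 1.0828358.
So the HUF growth factor = 1.067783.
Take logs: ln 1.067783 / (10/12) = 0.078701, so 7.87%.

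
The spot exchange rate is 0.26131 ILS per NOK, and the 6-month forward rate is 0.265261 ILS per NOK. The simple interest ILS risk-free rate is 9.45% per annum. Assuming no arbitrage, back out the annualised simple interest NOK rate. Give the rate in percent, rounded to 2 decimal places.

T = 6/12 years.
F/S = 0.265261/0.26131 = 1.0151200 = (growth of ILS) / (growth of NOK).
The ILS side grows by 1 + 0.0945×6/12 = 1.047250.
Hence g_NOK = 1.0316514.
(1.0316514 − 1)/T = 0.063303, i.e. 6.33%.

6.33%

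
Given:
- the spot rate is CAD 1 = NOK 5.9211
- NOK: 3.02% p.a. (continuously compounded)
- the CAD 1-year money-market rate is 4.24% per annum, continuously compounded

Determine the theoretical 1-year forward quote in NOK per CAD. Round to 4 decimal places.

5.8493

T = 1 year.
NOK accumulates by e^(0.0302×1) = 1.0306606.
Growth of 1 CAD over T: e^(0.0424×1) = 1.0433117.
So F = 5.9211 × 1.0306606 / 1.0433117 = 5.849301 (NOK/CAD).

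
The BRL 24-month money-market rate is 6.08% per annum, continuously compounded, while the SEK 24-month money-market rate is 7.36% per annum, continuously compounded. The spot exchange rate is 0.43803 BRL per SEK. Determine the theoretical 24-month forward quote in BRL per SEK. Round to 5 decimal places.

0.42696

T = 2 years.
BRL growth factor: e^(0.0608×2) = 1.1293023.
Growth of 1 SEK over T: e^(0.0736×2) = 1.1585857.
Forward (BRL per SEK) = 0.43803 × 1.1293023 / 1.1585857 = 0.4269587.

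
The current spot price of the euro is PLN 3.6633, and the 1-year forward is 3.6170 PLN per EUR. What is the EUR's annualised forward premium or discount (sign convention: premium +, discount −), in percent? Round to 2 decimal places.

T = 1 year.
EUR trades forward at -1.26389% vs spot over the period.
×(1/T) gives -1.26% p.a.

-1.26%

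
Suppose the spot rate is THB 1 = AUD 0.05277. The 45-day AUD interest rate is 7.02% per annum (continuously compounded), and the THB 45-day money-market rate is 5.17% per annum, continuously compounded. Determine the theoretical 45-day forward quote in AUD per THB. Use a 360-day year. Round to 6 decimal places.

0.052892

T = 45/360 years.
Growth of 1 AUD over T: e^(0.0702×45/360) = 1.0088136.
Growth of 1 THB over T: e^(0.0517×45/360) = 1.0064834.
Forward (AUD per THB) = 0.05277 × 1.0088136 / 1.0064834 = 0.05289217.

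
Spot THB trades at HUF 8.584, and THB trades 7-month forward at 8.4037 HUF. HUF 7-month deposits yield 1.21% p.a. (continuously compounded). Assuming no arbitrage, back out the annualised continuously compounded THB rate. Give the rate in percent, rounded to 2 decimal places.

T = 7/12 years.
F/S = 8.4037/8.584 = 0.9789958 = (growth of HUF) / (growth of THB).
HUF growth factor: e^(0.0121×7/12) = 1.0070833.
Hence g_THB = 1.0286901.
r = ln(1.0286901)/(7/12) = 0.048491 → 4.85%.

4.85%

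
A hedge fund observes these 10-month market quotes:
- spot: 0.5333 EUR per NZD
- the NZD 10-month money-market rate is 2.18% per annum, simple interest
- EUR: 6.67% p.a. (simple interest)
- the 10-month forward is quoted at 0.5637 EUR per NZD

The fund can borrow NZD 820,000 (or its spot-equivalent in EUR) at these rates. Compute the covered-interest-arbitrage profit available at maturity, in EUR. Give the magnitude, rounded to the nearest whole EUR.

EUR 9,018

T = 10/12 years.
Route A — deposit NZD, sell forward: 820,000 × 1.01816667 × 0.5637 = EUR 470,631.25.
Route B — convert at spot, deposit EUR: 820,000 × 0.5333 × 1.05558333 = EUR 461,612.92.
The quoted forward overvalues NZD, so borrow EUR, buy NZD at spot, deposit the NZD at 2.18%, and sell the proceeds forward at 0.5637.
Profit = 470,631.25 − 461,612.92 = EUR 9,018.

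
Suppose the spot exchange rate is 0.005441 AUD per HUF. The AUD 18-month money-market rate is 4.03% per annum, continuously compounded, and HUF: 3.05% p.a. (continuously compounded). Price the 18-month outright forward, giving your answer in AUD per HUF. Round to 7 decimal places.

T = 18/12 years.
AUD growth factor: e^(0.0403×18/12) = 1.0623145.
HUF growth factor: e^(0.0305×18/12) = 1.0468127.
Forward (AUD per HUF) = 0.005441 × 1.0623145 / 1.0468127 = 0.005521573.

0.0055216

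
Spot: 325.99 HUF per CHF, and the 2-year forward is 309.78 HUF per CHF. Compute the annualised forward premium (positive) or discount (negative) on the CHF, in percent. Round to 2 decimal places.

T = 2 years.
CHF trades forward at -4.97255% vs spot over the period.
Annualise by dividing by T: -0.0497255 / 2 = -0.024863 → -2.49%.

-2.49%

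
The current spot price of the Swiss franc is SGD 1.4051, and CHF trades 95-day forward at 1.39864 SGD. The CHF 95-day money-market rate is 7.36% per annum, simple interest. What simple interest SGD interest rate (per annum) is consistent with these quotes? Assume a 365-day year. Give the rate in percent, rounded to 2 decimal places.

5.56%

T = 95/365 years.
CIP gives F = S · g_SGD/g_CHF, so g_SGD/g_CHF = 1.39864/1.4051 = 0.9954025.
CHF growth factor: 1 + 0.0736×95/365 = 1.0191562.
That pins the SGD growth at 1.0144706.
(1.0144706 − 1)/T = 0.055598, i.e. 5.56%.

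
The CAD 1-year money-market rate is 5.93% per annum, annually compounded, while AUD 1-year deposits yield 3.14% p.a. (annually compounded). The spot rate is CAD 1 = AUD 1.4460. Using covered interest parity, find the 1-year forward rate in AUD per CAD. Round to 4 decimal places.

T = 1 year.
AUD growth factor: (1 + 0.0314)^1 = 1.031400.
Growth of 1 CAD over T: (1 + 0.0593)^1 = 1.059300.
Forward (AUD per CAD) = 1.446 × 1.031400 / 1.059300 = 1.407915.

1.4079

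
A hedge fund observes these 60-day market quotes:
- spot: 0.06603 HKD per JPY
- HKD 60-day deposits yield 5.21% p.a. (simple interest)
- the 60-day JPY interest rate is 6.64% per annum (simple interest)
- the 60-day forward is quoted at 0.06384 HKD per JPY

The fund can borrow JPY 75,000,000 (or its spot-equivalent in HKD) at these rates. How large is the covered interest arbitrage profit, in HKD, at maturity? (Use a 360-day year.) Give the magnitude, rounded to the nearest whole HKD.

T = 60/360 years.
Keep in JPY, deliver into the forward: 75,000,000·1.011066667·0.06384 = HKD 4,840,987.20.
Swap to HKD now, deposit: 75,000,000·0.06603·1.008683333 = HKD 4,995,252.04.
The quoted forward undervalues JPY, so borrow JPY, convert to HKD at spot, deposit the HKD at 5.21%, and buy JPY forward at 0.06384 to cover the loan.
Profit = 4,995,252.04 − 4,840,987.20 = HKD 154,265.

HKD 154,265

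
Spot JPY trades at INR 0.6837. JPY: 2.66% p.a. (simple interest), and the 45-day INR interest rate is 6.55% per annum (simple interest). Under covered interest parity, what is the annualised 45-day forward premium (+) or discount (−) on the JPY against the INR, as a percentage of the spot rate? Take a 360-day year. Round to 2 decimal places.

T = 45/360 years.
F = S · g_INR/g_JPY = 0.6837 × 1.0081875/1.003325 = 0.6870135.
Annualised premium = (F − S)/S × (1/T) = (0.6870135 − 0.6837)/0.6837 ÷ (45/360) = 3.88%.

+3.88%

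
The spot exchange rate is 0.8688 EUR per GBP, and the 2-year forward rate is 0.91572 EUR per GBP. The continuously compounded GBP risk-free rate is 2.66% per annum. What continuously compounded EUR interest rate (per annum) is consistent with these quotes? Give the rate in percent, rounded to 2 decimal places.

T = 2 years.
By CIP, F/S equals the EUR-to-GBP growth ratio: 0.91572/0.8688 = 1.0540055.
The GBP side grows by e^(0.0266×2) = 1.0546406.
Hence g_EUR = 1.111597.
Take logs: ln 1.111597 / 2 = 0.052899, so 5.29%.

5.29%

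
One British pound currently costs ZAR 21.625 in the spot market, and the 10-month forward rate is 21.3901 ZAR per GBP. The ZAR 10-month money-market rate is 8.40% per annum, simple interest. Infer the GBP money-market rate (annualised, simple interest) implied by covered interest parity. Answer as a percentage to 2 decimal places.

9.81%

T = 10/12 years.
F/S = 21.3901/21.625 = 0.9891376 = (growth of ZAR) / (growth of GBP).
The ZAR side grows by 1 + 0.0840×10/12 = 1.070000.
That pins the GBP growth at 1.0817504.
r = (1.0817504 − 1)/(10/12) = 0.098100 → 9.81%.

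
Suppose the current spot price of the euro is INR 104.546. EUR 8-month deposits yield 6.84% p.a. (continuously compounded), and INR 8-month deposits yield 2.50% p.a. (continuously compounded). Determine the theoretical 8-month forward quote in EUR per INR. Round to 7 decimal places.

0.0098460

T = 8/12 years.
INR growth factor: e^(0.0250×8/12) = 1.0168063.
Growth of 1 EUR over T: e^(0.0684×8/12) = 1.0466557.
CIP: F = S · (grow INR)/(grow EUR) = 104.546 × 1.0168063/1.0466557 = 101.5645 INR per EUR.
Quoted the other way: 1/101.5645 = 0.0098460 EUR per INR.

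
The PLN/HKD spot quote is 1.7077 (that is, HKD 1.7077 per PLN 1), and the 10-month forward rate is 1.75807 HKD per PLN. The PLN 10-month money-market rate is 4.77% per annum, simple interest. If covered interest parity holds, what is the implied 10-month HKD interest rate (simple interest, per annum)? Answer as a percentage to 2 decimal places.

8.45%

T = 10/12 years.
CIP gives F = S · g_HKD/g_PLN, so g_HKD/g_PLN = 1.75807/1.7077 = 1.0294958.
PLN growth factor: 1 + 0.0477×10/12 = 1.039750.
That pins the HKD growth at 1.0704183.
r = (1.0704183 − 1)/(10/12) = 0.084502 → 8.45%.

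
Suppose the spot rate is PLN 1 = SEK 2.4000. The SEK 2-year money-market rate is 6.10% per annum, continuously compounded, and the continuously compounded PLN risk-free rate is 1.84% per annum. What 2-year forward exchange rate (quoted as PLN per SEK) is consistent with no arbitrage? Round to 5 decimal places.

T = 2 years.
SEK growth factor: e^(0.0610×2) = 1.1297541.
PLN accumulates by e^(0.0184×2) = 1.0374855.
Forward (SEK per PLN) = 2.4 × 1.1297541 / 1.0374855 = 2.613444.
Quoted the other way: 1/2.613444 = 0.38264 PLN per SEK.

0.38264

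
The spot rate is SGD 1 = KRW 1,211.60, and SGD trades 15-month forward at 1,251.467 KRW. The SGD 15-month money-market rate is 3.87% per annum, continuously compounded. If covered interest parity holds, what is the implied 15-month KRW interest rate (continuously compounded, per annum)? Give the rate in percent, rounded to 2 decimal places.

T = 15/12 years.
CIP gives F = S · g_KRW/g_SGD, so g_KRW/g_SGD = 1251.467/1211.6 = 1.0329044.
The SGD side grows by e^(0.0387×15/12) = 1.0495642.
Hence g_KRW = 1.0840995.
r = ln(1.0840995)/(15/12) = 0.064600 → 6.46%.

6.46%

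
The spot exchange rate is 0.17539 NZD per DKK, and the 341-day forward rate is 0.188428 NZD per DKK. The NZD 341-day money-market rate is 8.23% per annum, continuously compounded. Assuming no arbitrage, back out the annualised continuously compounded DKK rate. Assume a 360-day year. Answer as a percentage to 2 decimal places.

0.66%

T = 341/360 years.
F/S = 0.188428/0.17539 = 1.0743372 = (growth of NZD) / (growth of DKK).
The NZD side grows by e^(0.0823×341/360) = 1.0810755.
So the DKK growth factor = 1.0062721.
r = ln(1.0062721)/(341/360) = 0.006601 → 0.66%.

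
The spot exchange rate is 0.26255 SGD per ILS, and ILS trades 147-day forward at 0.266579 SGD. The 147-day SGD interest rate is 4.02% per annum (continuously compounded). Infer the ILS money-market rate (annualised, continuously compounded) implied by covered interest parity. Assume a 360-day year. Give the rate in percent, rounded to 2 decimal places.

0.29%

T = 147/360 years.
F/S = 0.266579/0.26255 = 1.0153456 = (growth of SGD) / (growth of ILS).
SGD growth factor: e^(0.0402×147/360) = 1.0165505.
So the ILS growth factor = 1.0011867.
r = ln(1.0011867)/(147/360) = 0.002904 → 0.29%.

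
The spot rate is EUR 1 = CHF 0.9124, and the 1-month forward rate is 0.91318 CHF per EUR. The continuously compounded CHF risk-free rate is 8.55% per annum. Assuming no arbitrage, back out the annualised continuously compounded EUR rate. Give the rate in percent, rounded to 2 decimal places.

T = 1/12 years.
F/S = 0.91318/0.9124 = 1.0008549 = (growth of CHF) / (growth of EUR).
CHF growth factor: e^(0.0855×1/12) = 1.0071504.
Hence g_EUR = 1.0062901.
Take logs: ln 1.0062901 / (1/12) = 0.075245, so 7.52%.

7.52%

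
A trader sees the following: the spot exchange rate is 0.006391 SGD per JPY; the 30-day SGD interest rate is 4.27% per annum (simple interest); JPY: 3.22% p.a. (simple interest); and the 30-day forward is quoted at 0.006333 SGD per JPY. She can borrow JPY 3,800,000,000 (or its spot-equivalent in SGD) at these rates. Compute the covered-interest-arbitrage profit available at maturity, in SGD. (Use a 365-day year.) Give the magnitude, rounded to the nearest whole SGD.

SGD 241,942

T = 30/365 years.
Keep in JPY, deliver into the forward: 3,800,000,000·1.0026465753·0.006333 = SGD 24,129,090.89.
Swap to SGD now, deposit: 3,800,000,000·0.006391·1.003509589 = SGD 24,371,033.18.
The quoted forward undervalues JPY, so borrow JPY, convert to SGD at spot, deposit the SGD at 4.27%, and buy JPY forward at 0.006333 to cover the loan.
The gap between the two covered legs is SGD 241,942.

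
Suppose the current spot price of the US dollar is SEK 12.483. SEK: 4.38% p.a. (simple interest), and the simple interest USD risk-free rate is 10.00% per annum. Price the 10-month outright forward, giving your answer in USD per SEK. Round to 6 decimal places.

T = 10/12 years.
Growth of 1 SEK over T: 1 + 0.0438×10/12 = 1.036500.
USD growth factor: 1 + 0.1000×10/12 = 1.0833333.
So F = 12.483 × 1.036500 / 1.0833333 = 11.94335 (SEK/USD).
Invert for USD per SEK: 1 / 11.94335 = 0.083729.

0.083729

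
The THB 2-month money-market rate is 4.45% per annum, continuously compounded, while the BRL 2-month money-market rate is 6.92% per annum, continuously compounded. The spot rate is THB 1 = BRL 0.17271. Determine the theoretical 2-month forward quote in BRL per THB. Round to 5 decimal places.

T = 2/12 years.
BRL accumulates by e^(0.0692×2/12) = 1.0116001.
THB growth factor: e^(0.0445×2/12) = 1.0074442.
CIP: F = S · (grow BRL)/(grow THB) = 0.17271 × 1.0116001/1.0074442 = 0.1734225 BRL per THB.

0.17342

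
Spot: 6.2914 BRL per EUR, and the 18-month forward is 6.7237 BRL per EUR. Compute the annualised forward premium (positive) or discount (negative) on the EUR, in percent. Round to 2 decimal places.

T = 18/12 years.
Period premium: (6.7237 − 6.2914)/6.2914 = 0.0687128.
×(1/T) gives 4.58% p.a.

+4.58%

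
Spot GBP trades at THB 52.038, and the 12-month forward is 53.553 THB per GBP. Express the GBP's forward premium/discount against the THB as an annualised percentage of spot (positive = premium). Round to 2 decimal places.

+2.91%

T = 1 year.
GBP trades forward at +2.91133% vs spot over the period.
×(1/T) gives 2.91% p.a.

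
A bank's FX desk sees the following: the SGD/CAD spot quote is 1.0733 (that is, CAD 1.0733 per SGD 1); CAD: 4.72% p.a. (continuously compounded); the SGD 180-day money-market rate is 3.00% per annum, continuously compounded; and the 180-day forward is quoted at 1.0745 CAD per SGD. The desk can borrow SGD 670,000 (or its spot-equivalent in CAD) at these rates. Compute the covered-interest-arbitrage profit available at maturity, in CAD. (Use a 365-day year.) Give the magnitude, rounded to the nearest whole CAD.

CAD 5,401

T = 180/365 years.
Route A — deposit SGD, sell forward: 670,000 × 1.0149045 × 1.0745 = CAD 730,644.97.
Route B — convert at spot, deposit CAD: 670,000 × 1.0733 × 1.02354973 = CAD 736,045.87.
The quoted forward undervalues SGD, so borrow SGD, convert to CAD at spot, deposit the CAD at 4.72%, and buy SGD forward at 1.0745 to cover the loan.
Profit = 736,045.87 − 730,644.97 = CAD 5,401.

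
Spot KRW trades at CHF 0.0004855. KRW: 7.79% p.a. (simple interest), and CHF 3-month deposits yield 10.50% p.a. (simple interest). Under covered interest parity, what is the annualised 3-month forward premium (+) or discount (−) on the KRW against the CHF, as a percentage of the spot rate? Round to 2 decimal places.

T = 3/12 years.
F = S · g_CHF/g_KRW = 0.0004855 × 1.026250/1.019475 = 0.0004887264.
(F − S)/S ÷ T = (0.0004887264 − 0.0004855)/0.0004855/(3/12) = 0.026582 → 2.66%.

+2.66%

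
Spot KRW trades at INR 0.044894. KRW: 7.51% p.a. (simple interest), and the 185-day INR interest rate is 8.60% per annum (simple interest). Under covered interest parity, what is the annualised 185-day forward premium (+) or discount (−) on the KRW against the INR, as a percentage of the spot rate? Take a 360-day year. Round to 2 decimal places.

+1.05%

T = 185/360 years.
CIP forward (INR per KRW) = 0.044894 × 1.0441944/1.0385931 = 0.045136121.
(F − S)/S ÷ T = (0.045136121 − 0.044894)/0.044894/(185/360) = 0.010495 → 1.05%.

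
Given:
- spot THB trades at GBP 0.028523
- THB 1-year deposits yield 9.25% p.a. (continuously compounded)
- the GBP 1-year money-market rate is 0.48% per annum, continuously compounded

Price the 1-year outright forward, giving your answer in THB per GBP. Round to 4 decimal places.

38.2730

T = 1 year.
GBP growth factor: e^(0.0048×1) = 1.00481154.
Growth of 1 THB over T: e^(0.0925×1) = 1.09691314.
Forward (GBP per THB) = 0.028523 × 1.00481154 / 1.09691314 = 0.026128085.
Invert for THB per GBP: 1 / 0.026128085 = 38.2730.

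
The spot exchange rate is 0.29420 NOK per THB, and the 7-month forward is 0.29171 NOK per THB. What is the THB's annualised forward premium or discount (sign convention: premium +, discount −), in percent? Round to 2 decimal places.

T = 7/12 years.
(F − S)/S = (0.29171 − 0.2942)/0.2942 = -0.0084636.
×(1/T) gives -1.45% p.a.

-1.45%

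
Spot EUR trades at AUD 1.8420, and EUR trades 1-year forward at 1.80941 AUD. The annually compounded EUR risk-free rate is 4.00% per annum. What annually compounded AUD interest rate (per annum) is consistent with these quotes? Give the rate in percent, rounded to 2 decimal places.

2.16%

T = 1 year.
CIP gives F = S · g_AUD/g_EUR, so g_AUD/g_EUR = 1.80941/1.842 = 0.9823073.
The EUR side grows by (1 + 0.0400)^1 = 1.040000.
So the AUD growth factor = 1.0215996.
r = 1.0215996^(1/1) − 1 = 0.021600 → 2.16%.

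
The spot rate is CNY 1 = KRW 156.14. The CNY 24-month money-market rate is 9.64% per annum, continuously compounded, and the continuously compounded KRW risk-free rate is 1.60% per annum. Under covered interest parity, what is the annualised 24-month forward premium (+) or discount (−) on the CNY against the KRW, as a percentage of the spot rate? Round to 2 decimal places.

T = 2 years.
F = S · g_KRW/g_CNY = 156.14 × 1.0325175/1.2126402 = 132.94733.
Annualised premium = (F − S)/S × (1/T) = (132.94733 − 156.14)/156.14 ÷ 2 = -7.43%.

-7.43%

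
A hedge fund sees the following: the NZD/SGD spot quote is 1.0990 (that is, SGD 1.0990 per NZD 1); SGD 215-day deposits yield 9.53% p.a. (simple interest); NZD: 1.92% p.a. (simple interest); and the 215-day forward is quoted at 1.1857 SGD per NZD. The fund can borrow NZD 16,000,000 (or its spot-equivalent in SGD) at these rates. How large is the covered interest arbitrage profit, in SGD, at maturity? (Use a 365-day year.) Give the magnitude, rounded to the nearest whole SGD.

T = 215/365 years.
Keep in NZD, deliver into the forward: 16,000,000·1.011309589·1.1857 = SGD 19,185,756.47.
Swap to SGD now, deposit: 16,000,000·1.0990·1.0561356164 = SGD 18,571,088.68.
The quoted forward overvalues NZD, so borrow SGD, buy NZD at spot, deposit the NZD at 1.92%, and sell the proceeds forward at 1.1857.
Arbitrage profit = |19,185,756.47 − 18,571,088.68| = SGD 614,668.

SGD 614,668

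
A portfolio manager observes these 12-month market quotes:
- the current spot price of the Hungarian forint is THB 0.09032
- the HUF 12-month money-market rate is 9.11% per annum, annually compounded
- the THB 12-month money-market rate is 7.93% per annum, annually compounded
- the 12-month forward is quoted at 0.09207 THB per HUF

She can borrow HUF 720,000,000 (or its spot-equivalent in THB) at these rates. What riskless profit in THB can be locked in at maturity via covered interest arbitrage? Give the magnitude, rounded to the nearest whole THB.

THB 2,142,145

T = 1 year.
Route A — deposit HUF, sell forward: 720,000,000 × 1.091100 × 0.09207 = THB 72,329,455.44.
Route B — convert at spot, deposit THB: 720,000,000 × 0.09032 × 1.079300 = THB 70,187,310.72.
The quoted forward overvalues HUF, so borrow THB, buy HUF at spot, deposit the HUF at 9.11%, and sell the proceeds forward at 0.09207.
Arbitrage profit = |72,329,455.44 − 70,187,310.72| = THB 2,142,145.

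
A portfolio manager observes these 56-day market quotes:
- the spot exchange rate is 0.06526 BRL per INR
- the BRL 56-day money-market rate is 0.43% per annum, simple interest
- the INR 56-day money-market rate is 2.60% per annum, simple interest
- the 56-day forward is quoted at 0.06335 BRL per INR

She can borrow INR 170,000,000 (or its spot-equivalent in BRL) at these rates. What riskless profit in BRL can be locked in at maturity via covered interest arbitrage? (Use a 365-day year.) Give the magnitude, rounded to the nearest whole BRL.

BRL 289,059

T = 56/365 years.
Invest the INR and cover forward: 170,000,000 × 1.0039890411 × 0.06335 = BRL 10,812,459.98.
Convert at spot and invest in BRL: 170,000,000 × 0.06526 × 1.000659726 = BRL 11,101,519.13.
The quoted forward undervalues INR, so borrow INR, convert to BRL at spot, deposit the BRL at 0.43%, and buy INR forward at 0.06335 to cover the loan.
Arbitrage profit = |10,812,459.98 − 11,101,519.13| = BRL 289,059.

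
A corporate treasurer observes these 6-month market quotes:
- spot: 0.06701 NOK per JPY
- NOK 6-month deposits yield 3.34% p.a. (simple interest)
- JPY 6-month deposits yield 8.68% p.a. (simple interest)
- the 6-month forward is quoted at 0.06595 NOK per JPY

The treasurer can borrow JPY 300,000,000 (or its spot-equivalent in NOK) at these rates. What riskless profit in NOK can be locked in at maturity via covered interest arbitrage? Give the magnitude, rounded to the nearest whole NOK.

T = 6/12 years.
Keep in JPY, deliver into the forward: 300,000,000·1.043400·0.06595 = NOK 20,643,669.00.
Swap to NOK now, deposit: 300,000,000·0.06701·1.016700 = NOK 20,438,720.10.
The quoted forward overvalues JPY, so borrow NOK, buy JPY at spot, deposit the JPY at 8.68%, and sell the proceeds forward at 0.06595.
Profit = 20,643,669.00 − 20,438,720.10 = NOK 204,949.

NOK 204,949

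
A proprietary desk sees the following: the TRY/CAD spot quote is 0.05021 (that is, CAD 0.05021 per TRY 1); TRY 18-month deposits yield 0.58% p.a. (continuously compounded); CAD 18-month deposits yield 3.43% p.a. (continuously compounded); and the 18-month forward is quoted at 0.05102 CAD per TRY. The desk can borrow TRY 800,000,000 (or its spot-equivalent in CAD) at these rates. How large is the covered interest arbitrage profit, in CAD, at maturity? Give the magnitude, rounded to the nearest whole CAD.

T = 18/12 years.
Invest the TRY and cover forward: 800,000,000 × 1.008737955 × 0.05102 = CAD 41,172,648.37.
Convert at spot and invest in CAD: 800,000,000 × 0.05021 × 1.0527965451 = CAD 42,288,731.62.
The quoted forward undervalues TRY, so borrow TRY, convert to CAD at spot, deposit the CAD at 3.43%, and buy TRY forward at 0.05102 to cover the loan.
Arbitrage profit = |41,172,648.37 − 42,288,731.62| = CAD 1,116,083.

CAD 1,116,083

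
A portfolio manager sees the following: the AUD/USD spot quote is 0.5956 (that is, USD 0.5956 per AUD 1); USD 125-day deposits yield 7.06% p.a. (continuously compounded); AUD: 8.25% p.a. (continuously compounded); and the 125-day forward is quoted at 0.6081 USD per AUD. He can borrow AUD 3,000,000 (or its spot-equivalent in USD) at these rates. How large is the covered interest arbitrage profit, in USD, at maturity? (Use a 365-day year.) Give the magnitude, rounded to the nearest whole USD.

USD 46,050

T = 125/365 years.
Route A — deposit AUD, sell forward: 3,000,000 × 1.028656338 × 0.6081 = USD 1,876,577.76.
Route B — convert at spot, deposit USD: 3,000,000 × 0.5956 × 1.024472742 = USD 1,830,527.90.
The quoted forward overvalues AUD, so borrow USD, buy AUD at spot, deposit the AUD at 8.25%, and sell the proceeds forward at 0.6081.
Arbitrage profit = |1,876,577.76 − 1,830,527.90| = USD 46,050.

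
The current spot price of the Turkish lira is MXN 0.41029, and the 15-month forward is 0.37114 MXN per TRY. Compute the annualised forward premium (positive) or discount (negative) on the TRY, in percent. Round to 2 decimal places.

T = 15/12 years.
Period premium: (0.37114 − 0.41029)/0.41029 = -0.0954203.
×(1/T) gives -7.63% p.a.

-7.63%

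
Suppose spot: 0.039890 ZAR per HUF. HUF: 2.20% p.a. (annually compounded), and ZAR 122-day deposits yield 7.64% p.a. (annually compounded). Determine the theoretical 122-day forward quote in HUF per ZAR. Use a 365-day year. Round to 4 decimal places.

T = 122/365 years.
Growth of 1 ZAR over T: (1 + 0.0764)^(122/365) = 1.02491322.
Growth of 1 HUF over T: (1 + 0.0220)^(122/365) = 1.00730022.
CIP: F = S · (grow ZAR)/(grow HUF) = 0.03989 × 1.02491322/1.00730022 = 0.040587491 ZAR per HUF.
Quoted the other way: 1/0.040587491 = 24.6381 HUF per ZAR.

24.6381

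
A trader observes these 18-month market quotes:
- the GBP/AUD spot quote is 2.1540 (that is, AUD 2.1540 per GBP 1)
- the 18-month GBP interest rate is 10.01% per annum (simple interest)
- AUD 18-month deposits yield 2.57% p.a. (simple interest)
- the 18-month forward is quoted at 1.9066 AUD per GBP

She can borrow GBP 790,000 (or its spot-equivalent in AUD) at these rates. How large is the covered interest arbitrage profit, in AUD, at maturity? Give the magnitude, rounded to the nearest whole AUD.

T = 18/12 years.
Invest the GBP and cover forward: 790,000 × 1.150150 × 1.9066 = AUD 1,732,372.03.
Convert at spot and invest in AUD: 790,000 × 2.1540 × 1.038550 = AUD 1,767,258.99.
The quoted forward undervalues GBP, so borrow GBP, convert to AUD at spot, deposit the AUD at 2.57%, and buy GBP forward at 1.9066 to cover the loan.
The gap between the two covered legs is AUD 34,887.

AUD 34,887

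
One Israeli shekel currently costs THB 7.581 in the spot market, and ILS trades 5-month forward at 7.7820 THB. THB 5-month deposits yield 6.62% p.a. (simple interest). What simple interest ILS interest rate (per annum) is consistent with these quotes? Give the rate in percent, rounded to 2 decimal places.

0.25%

T = 5/12 years.
F/S = 7.782/7.581 = 1.0265137 = (growth of THB) / (growth of ILS).
The THB side grows by 1 + 0.0662×5/12 = 1.0275833.
So the ILS growth factor = 1.001042.
r = (1.001042 − 1)/(5/12) = 0.002501 → 0.25%.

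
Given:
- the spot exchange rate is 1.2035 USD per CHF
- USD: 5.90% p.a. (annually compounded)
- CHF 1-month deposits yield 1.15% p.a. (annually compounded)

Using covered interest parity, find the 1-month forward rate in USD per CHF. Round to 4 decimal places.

T = 1/12 years.
USD accumulates by (1 + 0.0590)^(1/12) = 1.0047885.
Growth of 1 CHF over T: (1 + 0.0115)^(1/12) = 1.0009533.
Forward (USD per CHF) = 1.2035 × 1.0047885 / 1.0009533 = 1.208111.

1.2081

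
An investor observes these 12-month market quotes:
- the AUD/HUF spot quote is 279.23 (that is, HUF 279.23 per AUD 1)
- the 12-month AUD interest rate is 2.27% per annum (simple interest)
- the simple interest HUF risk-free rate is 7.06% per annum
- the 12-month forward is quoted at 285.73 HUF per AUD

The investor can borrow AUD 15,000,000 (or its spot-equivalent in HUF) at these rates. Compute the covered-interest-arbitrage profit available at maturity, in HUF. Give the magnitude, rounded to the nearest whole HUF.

T = 1 year.
Keep in AUD, deliver into the forward: 15,000,000·1.022700·285.73 = HUF 4,383,241,065.00.
Swap to HUF now, deposit: 15,000,000·279.23·1.070600 = HUF 4,484,154,570.00.
The quoted forward undervalues AUD, so borrow AUD, convert to HUF at spot, deposit the HUF at 7.06%, and buy AUD forward at 285.73 to cover the loan.
Profit = 4,484,154,570.00 − 4,383,241,065.00 = HUF 100,913,505.

HUF 100,913,505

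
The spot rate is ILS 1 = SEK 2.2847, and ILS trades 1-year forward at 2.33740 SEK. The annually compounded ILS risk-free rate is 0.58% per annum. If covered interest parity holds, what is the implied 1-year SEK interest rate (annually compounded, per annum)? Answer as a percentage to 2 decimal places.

T = 1 year.
CIP gives F = S · g_SEK/g_ILS, so g_SEK/g_ILS = 2.3374/2.2847 = 1.0230665.
The ILS side grows by (1 + 0.0058)^1 = 1.005800.
That pins the SEK growth at 1.0290003.
r = 1.0290003^(1/1) − 1 = 0.029000 → 2.90%.

2.90%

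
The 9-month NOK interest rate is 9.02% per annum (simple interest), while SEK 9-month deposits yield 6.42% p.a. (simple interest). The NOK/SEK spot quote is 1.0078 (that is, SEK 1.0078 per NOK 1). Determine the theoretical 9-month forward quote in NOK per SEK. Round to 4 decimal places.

T = 9/12 years.
Growth of 1 SEK over T: 1 + 0.0642×9/12 = 1.048150.
NOK growth factor: 1 + 0.0902×9/12 = 1.067650.
Forward (SEK per NOK) = 1.0078 × 1.048150 / 1.067650 = 0.9893931.
Quoted the other way: 1/0.9893931 = 1.0107 NOK per SEK.

1.0107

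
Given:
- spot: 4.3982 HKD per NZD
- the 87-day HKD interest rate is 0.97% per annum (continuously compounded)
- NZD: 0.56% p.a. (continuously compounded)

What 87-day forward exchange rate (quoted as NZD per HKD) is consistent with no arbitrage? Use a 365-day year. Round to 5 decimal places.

T = 87/365 years.
HKD accumulates by e^(0.0097×87/365) = 1.0023147.
NZD growth factor: e^(0.0056×87/365) = 1.0013357.
CIP: F = S · (grow HKD)/(grow NZD) = 4.3982 × 1.0023147/1.0013357 = 4.402500 HKD per NZD.
Quoted the other way: 1/4.402500 = 0.22714 NZD per HKD.

0.22714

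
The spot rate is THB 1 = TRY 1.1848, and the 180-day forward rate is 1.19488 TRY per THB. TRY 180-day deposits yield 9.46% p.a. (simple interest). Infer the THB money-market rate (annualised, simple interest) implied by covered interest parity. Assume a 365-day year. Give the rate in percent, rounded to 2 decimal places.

7.67%

T = 180/365 years.
CIP gives F = S · g_TRY/g_THB, so g_TRY/g_THB = 1.19488/1.1848 = 1.0085078.
The TRY side grows by 1 + 0.0946×180/365 = 1.0466521.
That pins the THB growth at 1.0378225.
r = (1.0378225 − 1)/(180/365) = 0.076696 → 7.67%.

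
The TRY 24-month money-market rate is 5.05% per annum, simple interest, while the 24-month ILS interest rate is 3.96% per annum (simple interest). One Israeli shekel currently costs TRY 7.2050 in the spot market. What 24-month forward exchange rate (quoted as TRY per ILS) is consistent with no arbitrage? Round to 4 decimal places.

7.3505

T = 2 years.
Growth of 1 TRY over T: 1 + 0.0505×2 = 1.101000.
ILS growth factor: 1 + 0.0396×2 = 1.079200.
So F = 7.205 × 1.101000 / 1.079200 = 7.350542 (TRY/ILS).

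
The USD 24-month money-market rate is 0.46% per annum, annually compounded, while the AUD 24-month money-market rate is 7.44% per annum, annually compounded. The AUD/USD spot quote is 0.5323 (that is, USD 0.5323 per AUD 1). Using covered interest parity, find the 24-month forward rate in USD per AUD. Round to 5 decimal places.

T = 2 years.
USD accumulates by (1 + 0.0046)^2 = 1.0092212.
AUD growth factor: (1 + 0.0744)^2 = 1.1543354.
So F = 0.5323 × 1.0092212 / 1.1543354 = 0.4653833 (USD/AUD).

0.46538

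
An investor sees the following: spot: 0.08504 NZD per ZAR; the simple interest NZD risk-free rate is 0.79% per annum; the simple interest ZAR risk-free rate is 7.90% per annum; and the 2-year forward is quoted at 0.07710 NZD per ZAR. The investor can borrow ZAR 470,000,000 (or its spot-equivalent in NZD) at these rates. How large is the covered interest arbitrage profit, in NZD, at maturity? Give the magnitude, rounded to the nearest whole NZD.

NZD 1,362,139

T = 2 years.
Route A — deposit ZAR, sell forward: 470,000,000 × 1.158000 × 0.07710 = NZD 41,962,446.00.
Route B — convert at spot, deposit NZD: 470,000,000 × 0.08504 × 1.015800 = NZD 40,600,307.04.
The quoted forward overvalues ZAR, so borrow NZD, buy ZAR at spot, deposit the ZAR at 7.90%, and sell the proceeds forward at 0.07710.
Arbitrage profit = |41,962,446.00 − 40,600,307.04| = NZD 1,362,139.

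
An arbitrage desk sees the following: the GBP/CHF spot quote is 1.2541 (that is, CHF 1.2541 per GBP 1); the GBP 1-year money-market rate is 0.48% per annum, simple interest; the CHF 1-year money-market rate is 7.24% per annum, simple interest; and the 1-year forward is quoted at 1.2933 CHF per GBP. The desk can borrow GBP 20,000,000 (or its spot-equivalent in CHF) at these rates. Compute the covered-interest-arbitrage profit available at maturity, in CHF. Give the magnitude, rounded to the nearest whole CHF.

T = 1 year.
Invest the GBP and cover forward: 20,000,000 × 1.004800 × 1.2933 = CHF 25,990,156.80.
Convert at spot and invest in CHF: 20,000,000 × 1.2541 × 1.072400 = CHF 26,897,936.80.
The quoted forward undervalues GBP, so borrow GBP, convert to CHF at spot, deposit the CHF at 7.24%, and buy GBP forward at 1.2933 to cover the loan.
Arbitrage profit = |25,990,156.80 − 26,897,936.80| = CHF 907,780.

CHF 907,780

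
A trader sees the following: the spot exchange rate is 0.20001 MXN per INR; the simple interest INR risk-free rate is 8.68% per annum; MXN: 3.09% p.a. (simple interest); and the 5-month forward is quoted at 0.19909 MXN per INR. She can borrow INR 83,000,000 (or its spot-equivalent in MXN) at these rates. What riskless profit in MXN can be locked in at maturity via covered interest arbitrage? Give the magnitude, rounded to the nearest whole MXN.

T = 5/12 years.
Invest the INR and cover forward: 83,000,000 × 1.0361666667 × 0.19909 = MXN 17,122,105.00.
Convert at spot and invest in MXN: 83,000,000 × 0.20001 × 1.012875 = MXN 16,814,565.69.
The quoted forward overvalues INR, so borrow MXN, buy INR at spot, deposit the INR at 8.68%, and sell the proceeds forward at 0.19909.
The gap between the two covered legs is MXN 307,539.

MXN 307,539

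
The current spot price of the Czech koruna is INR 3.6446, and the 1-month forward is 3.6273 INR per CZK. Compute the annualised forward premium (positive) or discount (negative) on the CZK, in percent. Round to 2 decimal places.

-5.70%

T = 1/12 years.
(F − S)/S = (3.6273 − 3.6446)/3.6446 = -0.0047467.
×(1/T) gives -5.70% p.a.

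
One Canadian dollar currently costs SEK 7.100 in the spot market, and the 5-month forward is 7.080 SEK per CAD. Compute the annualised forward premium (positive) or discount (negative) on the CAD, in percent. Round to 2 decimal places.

T = 5/12 years.
CAD trades forward at -0.28169% vs spot over the period.
×(1/T) gives -0.68% p.a.

-0.68%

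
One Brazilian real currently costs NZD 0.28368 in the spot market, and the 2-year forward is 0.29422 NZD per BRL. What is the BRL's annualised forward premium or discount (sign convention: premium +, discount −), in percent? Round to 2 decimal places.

T = 2 years.
Period premium: (0.29422 − 0.28368)/0.28368 = 0.0371545.
×(1/T) gives 1.86% p.a.

+1.86%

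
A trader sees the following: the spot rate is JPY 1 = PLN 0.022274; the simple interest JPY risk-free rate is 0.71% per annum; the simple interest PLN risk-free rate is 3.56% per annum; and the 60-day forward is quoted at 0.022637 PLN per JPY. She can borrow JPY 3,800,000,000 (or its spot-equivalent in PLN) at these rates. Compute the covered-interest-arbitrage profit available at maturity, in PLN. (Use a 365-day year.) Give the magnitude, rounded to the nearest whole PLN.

PLN 984,472

T = 60/365 years.
Route A — deposit JPY, sell forward: 3,800,000,000 × 1.0011671233 × 0.022637 = PLN 86,120,996.65.
Route B — convert at spot, deposit PLN: 3,800,000,000 × 0.022274 × 1.0058520548 = PLN 85,136,524.94.
The quoted forward overvalues JPY, so borrow PLN, buy JPY at spot, deposit the JPY at 0.71%, and sell the proceeds forward at 0.022637.
Profit = 86,120,996.65 − 85,136,524.94 = PLN 984,472.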